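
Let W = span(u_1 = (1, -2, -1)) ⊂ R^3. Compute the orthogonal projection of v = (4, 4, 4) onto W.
proj_W(v) = (-4/3, 8/3, 4/3)

Set up U = [u_1 | ... | u_1] ∈ R^(3×1). The projector onto W = col(U) is P = U (U^T U)^(-1) U^T.
Compute U^T U =
  [6],
and U^T v = (-8).
Solve U^T U · c = U^T v for the coefficients: c = (-4/3). The projection is proj_W(v) = U c.
Check: (v - proj_W(v)) · u_1 = 0  (should be 0).
Result: proj_W(v) = (-4/3, 8/3, 4/3).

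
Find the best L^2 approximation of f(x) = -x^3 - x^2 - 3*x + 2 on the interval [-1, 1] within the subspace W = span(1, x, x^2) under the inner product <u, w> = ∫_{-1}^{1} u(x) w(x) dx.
g(x) = -x^2 - 18*x/5 + 2

The best approximation g ∈ W is the orthogonal projection of f onto W. Writing g = a_0 + a_1 x + a_2 x^2, the coefficients solve the normal equations G · a = b where
  G_{ij} = <φ_i, φ_j> and b_i = <f, φ_i>, with φ_0 = 1, φ_1 = x, φ_2 = x^2.
G =
  [2, 0, 2/3]
  [0, 2/3, 0]
  [2/3, 0, 2/5],
b = (10/3, -12/5, 14/15).
Solving gives a_0 = 2, a_1 = -18/5, a_2 = -1, so
  g(x) = -x^2 - 18*x/5 + 2.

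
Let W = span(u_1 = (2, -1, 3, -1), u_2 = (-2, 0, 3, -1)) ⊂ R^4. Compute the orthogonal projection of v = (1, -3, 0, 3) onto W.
proj_W(v) = (5/3, -1/3, -1/2, 1/6)

Set up U = [u_1 | ... | u_2] ∈ R^(4×2). The projector onto W = col(U) is P = U (U^T U)^(-1) U^T.
Compute U^T U =
  [15, 6]
  [6, 14],
and U^T v = (2, -5).
Solve U^T U · c = U^T v for the coefficients: c = (1/3, -1/2). The projection is proj_W(v) = U c.
Check: (v - proj_W(v)) · u_1 = 0  (should be 0).
Check: (v - proj_W(v)) · u_2 = 0  (should be 0).
Result: proj_W(v) = (5/3, -1/3, -1/2, 1/6).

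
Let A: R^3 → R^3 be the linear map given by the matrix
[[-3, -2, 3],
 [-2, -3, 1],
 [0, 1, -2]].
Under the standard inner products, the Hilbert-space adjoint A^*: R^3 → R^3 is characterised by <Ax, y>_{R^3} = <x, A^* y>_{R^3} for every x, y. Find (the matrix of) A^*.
A^* = A^T =
[[-3, -2, 0],
 [-2, -3, 1],
 [3, 1, -2]]

For real matrices with standard dot products, the defining identity <Ax, y> = <x, A^* y> gives (Ax)^T y = x^T (A^*) y, i.e. x^T A^T y = x^T (A^*) y. Since this holds for all x, y, we must have A^* = A^T. Therefore
A^* =
[[-3, -2, 0],
 [-2, -3, 1],
 [3, 1, -2]].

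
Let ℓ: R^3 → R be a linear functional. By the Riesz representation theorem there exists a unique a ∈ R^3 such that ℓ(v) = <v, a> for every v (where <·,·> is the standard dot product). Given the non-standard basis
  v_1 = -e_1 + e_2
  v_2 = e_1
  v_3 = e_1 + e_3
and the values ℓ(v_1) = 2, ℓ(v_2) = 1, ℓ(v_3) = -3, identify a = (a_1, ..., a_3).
a = (1, 3, -4)

Write a = (a_1, ..., a_3) in the standard basis. For each basis vector v_i, ℓ(v_i) = <v_i, a> is a linear equation in the a_j's. Collect the n equations into a matrix system V a = ℓ, where row i of V is v_i (expressed in the standard basis). Since V is invertible (lower-triangular with 1s on the diagonal, up to permutation), solve by back-substitution:
  V =
[[-1, 1, 0],
 [1, 0, 0],
 [1, 0, 1]]
  V a = (2, 1, -3)
Solving gives a = (1, 3, -4).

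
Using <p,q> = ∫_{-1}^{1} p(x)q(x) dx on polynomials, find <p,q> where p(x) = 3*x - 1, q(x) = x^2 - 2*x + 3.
<p,q> = -32/3

Expand the product: p(x)·q(x) = 3*x^3 - 7*x^2 + 11*x - 3.
∫_{-1}^{1} of each monomial x^k gives [2/(k+1) if k even, 0 if k odd]. Integrating term-by-term (or equivalently evaluating the antiderivative F(x) = 3*x^4/4 - 7*x^3/3 + 11*x^2/2 - 3*x at the endpoints):
  F(1) − F(−1) = 11/12 − (139/12) = -32/3.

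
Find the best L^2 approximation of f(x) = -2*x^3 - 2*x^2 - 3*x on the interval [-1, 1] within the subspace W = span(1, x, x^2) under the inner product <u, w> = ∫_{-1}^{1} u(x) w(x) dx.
g(x) = -2*x^2 - 21*x/5

The best approximation g ∈ W is the orthogonal projection of f onto W. Writing g = a_0 + a_1 x + a_2 x^2, the coefficients solve the normal equations G · a = b where
  G_{ij} = <φ_i, φ_j> and b_i = <f, φ_i>, with φ_0 = 1, φ_1 = x, φ_2 = x^2.
G =
  [2, 0, 2/3]
  [0, 2/3, 0]
  [2/3, 0, 2/5],
b = (-4/3, -14/5, -4/5).
Solving gives a_0 = 0, a_1 = -21/5, a_2 = -2, so
  g(x) = -2*x^2 - 21*x/5.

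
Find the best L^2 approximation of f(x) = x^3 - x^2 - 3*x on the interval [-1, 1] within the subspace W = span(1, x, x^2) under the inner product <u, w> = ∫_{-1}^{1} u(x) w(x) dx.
g(x) = -x^2 - 12*x/5

The best approximation g ∈ W is the orthogonal projection of f onto W. Writing g = a_0 + a_1 x + a_2 x^2, the coefficients solve the normal equations G · a = b where
  G_{ij} = <φ_i, φ_j> and b_i = <f, φ_i>, with φ_0 = 1, φ_1 = x, φ_2 = x^2.
G =
  [2, 0, 2/3]
  [0, 2/3, 0]
  [2/3, 0, 2/5],
b = (-2/3, -8/5, -2/5).
Solving gives a_0 = 0, a_1 = -12/5, a_2 = -1, so
  g(x) = -x^2 - 12*x/5.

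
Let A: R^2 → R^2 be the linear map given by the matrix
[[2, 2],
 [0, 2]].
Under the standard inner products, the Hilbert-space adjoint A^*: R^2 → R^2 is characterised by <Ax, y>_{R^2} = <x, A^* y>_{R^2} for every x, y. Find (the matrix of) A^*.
A^* = A^T =
[[2, 0],
 [2, 2]]

For real matrices with standard dot products, the defining identity <Ax, y> = <x, A^* y> gives (Ax)^T y = x^T (A^*) y, i.e. x^T A^T y = x^T (A^*) y. Since this holds for all x, y, we must have A^* = A^T. Therefore
A^* =
[[2, 0],
 [2, 2]].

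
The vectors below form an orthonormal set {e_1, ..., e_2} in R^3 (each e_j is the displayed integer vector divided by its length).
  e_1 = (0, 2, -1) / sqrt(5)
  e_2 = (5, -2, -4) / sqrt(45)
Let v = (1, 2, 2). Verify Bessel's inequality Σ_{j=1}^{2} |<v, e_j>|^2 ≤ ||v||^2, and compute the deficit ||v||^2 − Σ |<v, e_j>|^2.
Σ |<v, e_j>|^2 = 17/9; ||v||^2 = 9; deficit = 64/9

Write each e_j = u_j / sqrt(<u_j, u_j>) where u_j is the displayed integer vector. Then <v, e_j> = <v, u_j> / sqrt(<u_j, u_j>), so |<v, e_j>|^2 = <v, u_j>^2 / <u_j, u_j>.
Coefficients: <v, e_1> = 2/sqrt(5), <v, e_2> = -7/sqrt(45).
Square and sum: Σ |<v, e_j>|^2 = 17/9.
Compute ||v||^2 = v·v = 9.
Deficit = 9 − 17/9 = 64/9 ≥ 0, confirming Bessel's inequality. (The deficit equals ||v − Σ <v,e_j> e_j||^2, the squared distance from v to span{e_j}.)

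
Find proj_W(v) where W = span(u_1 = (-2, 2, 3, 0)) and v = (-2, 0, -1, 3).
proj_W(v) = (-2/17, 2/17, 3/17, 0)

Set up U = [u_1 | ... | u_1] ∈ R^(4×1). The projector onto W = col(U) is P = U (U^T U)^(-1) U^T.
Compute U^T U =
  [17],
and U^T v = (1).
Solve U^T U · c = U^T v for the coefficients: c = (1/17). The projection is proj_W(v) = U c.
Check: (v - proj_W(v)) · u_1 = 0  (should be 0).
Result: proj_W(v) = (-2/17, 2/17, 3/17, 0).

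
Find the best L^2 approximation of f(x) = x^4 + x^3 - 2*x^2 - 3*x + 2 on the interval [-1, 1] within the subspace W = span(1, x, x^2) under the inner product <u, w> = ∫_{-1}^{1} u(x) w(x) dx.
g(x) = -8*x^2/7 - 12*x/5 + 67/35

The best approximation g ∈ W is the orthogonal projection of f onto W. Writing g = a_0 + a_1 x + a_2 x^2, the coefficients solve the normal equations G · a = b where
  G_{ij} = <φ_i, φ_j> and b_i = <f, φ_i>, with φ_0 = 1, φ_1 = x, φ_2 = x^2.
G =
  [2, 0, 2/3]
  [0, 2/3, 0]
  [2/3, 0, 2/5],
b = (46/15, -8/5, 86/105).
Solving gives a_0 = 67/35, a_1 = -12/5, a_2 = -8/7, so
  g(x) = -8*x^2/7 - 12*x/5 + 67/35.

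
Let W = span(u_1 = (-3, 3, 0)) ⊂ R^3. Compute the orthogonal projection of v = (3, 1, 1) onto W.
proj_W(v) = (1, -1, 0)

Set up U = [u_1 | ... | u_1] ∈ R^(3×1). The projector onto W = col(U) is P = U (U^T U)^(-1) U^T.
Compute U^T U =
  [18],
and U^T v = (-6).
Solve U^T U · c = U^T v for the coefficients: c = (-1/3). The projection is proj_W(v) = U c.
Check: (v - proj_W(v)) · u_1 = 0  (should be 0).
Result: proj_W(v) = (1, -1, 0).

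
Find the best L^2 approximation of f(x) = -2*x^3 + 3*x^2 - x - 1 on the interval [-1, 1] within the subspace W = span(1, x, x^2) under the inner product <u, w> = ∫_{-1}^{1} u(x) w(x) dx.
g(x) = 3*x^2 - 11*x/5 - 1

The best approximation g ∈ W is the orthogonal projection of f onto W. Writing g = a_0 + a_1 x + a_2 x^2, the coefficients solve the normal equations G · a = b where
  G_{ij} = <φ_i, φ_j> and b_i = <f, φ_i>, with φ_0 = 1, φ_1 = x, φ_2 = x^2.
G =
  [2, 0, 2/3]
  [0, 2/3, 0]
  [2/3, 0, 2/5],
b = (0, -22/15, 8/15).
Solving gives a_0 = -1, a_1 = -11/5, a_2 = 3, so
  g(x) = 3*x^2 - 11*x/5 - 1.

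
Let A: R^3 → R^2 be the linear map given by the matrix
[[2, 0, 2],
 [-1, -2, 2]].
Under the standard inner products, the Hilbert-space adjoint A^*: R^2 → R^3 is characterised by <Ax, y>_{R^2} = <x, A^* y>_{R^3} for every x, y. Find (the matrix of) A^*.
A^* = A^T =
[[2, -1],
 [0, -2],
 [2, 2]]

For real matrices with standard dot products, the defining identity <Ax, y> = <x, A^* y> gives (Ax)^T y = x^T (A^*) y, i.e. x^T A^T y = x^T (A^*) y. Since this holds for all x, y, we must have A^* = A^T. Therefore
A^* =
[[2, -1],
 [0, -2],
 [2, 2]].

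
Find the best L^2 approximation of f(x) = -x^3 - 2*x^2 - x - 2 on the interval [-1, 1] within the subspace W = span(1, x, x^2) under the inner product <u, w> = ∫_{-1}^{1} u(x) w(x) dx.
g(x) = -2*x^2 - 8*x/5 - 2

The best approximation g ∈ W is the orthogonal projection of f onto W. Writing g = a_0 + a_1 x + a_2 x^2, the coefficients solve the normal equations G · a = b where
  G_{ij} = <φ_i, φ_j> and b_i = <f, φ_i>, with φ_0 = 1, φ_1 = x, φ_2 = x^2.
G =
  [2, 0, 2/3]
  [0, 2/3, 0]
  [2/3, 0, 2/5],
b = (-16/3, -16/15, -32/15).
Solving gives a_0 = -2, a_1 = -8/5, a_2 = -2, so
  g(x) = -2*x^2 - 8*x/5 - 2.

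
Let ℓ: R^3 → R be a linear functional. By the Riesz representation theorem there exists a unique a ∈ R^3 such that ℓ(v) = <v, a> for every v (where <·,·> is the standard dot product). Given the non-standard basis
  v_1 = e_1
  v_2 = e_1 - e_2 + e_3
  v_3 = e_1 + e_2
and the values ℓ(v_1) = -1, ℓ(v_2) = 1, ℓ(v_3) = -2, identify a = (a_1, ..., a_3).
a = (-1, -1, 1)

Write a = (a_1, ..., a_3) in the standard basis. For each basis vector v_i, ℓ(v_i) = <v_i, a> is a linear equation in the a_j's. Collect the n equations into a matrix system V a = ℓ, where row i of V is v_i (expressed in the standard basis). Since V is invertible (lower-triangular with 1s on the diagonal, up to permutation), solve by back-substitution:
  V =
[[1, 0, 0],
 [1, -1, 1],
 [1, 1, 0]]
  V a = (-1, 1, -2)
Solving gives a = (-1, -1, 1).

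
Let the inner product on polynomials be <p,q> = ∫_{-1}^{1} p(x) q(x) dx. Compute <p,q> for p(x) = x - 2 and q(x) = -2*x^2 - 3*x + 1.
<p,q> = -10/3

Expand the product: p(x)·q(x) = -2*x^3 + x^2 + 7*x - 2.
∫_{-1}^{1} of each monomial x^k gives [2/(k+1) if k even, 0 if k odd]. Integrating term-by-term (or equivalently evaluating the antiderivative F(x) = -x^4/2 + x^3/3 + 7*x^2/2 - 2*x at the endpoints):
  F(1) − F(−1) = 4/3 − (14/3) = -10/3.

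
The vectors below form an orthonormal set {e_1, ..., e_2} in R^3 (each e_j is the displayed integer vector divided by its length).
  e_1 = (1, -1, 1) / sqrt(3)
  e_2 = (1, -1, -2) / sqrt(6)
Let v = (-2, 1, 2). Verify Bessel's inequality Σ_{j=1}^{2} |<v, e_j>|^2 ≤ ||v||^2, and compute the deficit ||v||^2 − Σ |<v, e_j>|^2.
Σ |<v, e_j>|^2 = 17/2; ||v||^2 = 9; deficit = 1/2

Write each e_j = u_j / sqrt(<u_j, u_j>) where u_j is the displayed integer vector. Then <v, e_j> = <v, u_j> / sqrt(<u_j, u_j>), so |<v, e_j>|^2 = <v, u_j>^2 / <u_j, u_j>.
Coefficients: <v, e_1> = -1/sqrt(3), <v, e_2> = -7/sqrt(6).
Square and sum: Σ |<v, e_j>|^2 = 17/2.
Compute ||v||^2 = v·v = 9.
Deficit = 9 − 17/2 = 1/2 ≥ 0, confirming Bessel's inequality. (The deficit equals ||v − Σ <v,e_j> e_j||^2, the squared distance from v to span{e_j}.)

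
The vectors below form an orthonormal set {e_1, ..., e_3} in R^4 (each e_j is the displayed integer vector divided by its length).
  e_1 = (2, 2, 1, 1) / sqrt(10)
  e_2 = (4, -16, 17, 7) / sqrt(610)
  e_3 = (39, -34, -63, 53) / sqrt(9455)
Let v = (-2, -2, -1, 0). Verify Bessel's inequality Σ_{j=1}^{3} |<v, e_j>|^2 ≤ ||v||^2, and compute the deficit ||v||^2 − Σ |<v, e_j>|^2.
Σ |<v, e_j>|^2 = 1314/155; ||v||^2 = 9; deficit = 81/155

Write each e_j = u_j / sqrt(<u_j, u_j>) where u_j is the displayed integer vector. Then <v, e_j> = <v, u_j> / sqrt(<u_j, u_j>), so |<v, e_j>|^2 = <v, u_j>^2 / <u_j, u_j>.
Coefficients: <v, e_1> = -9/sqrt(10), <v, e_2> = 7/sqrt(610), <v, e_3> = 53/sqrt(9455).
Square and sum: Σ |<v, e_j>|^2 = 1314/155.
Compute ||v||^2 = v·v = 9.
Deficit = 9 − 1314/155 = 81/155 ≥ 0, confirming Bessel's inequality. (The deficit equals ||v − Σ <v,e_j> e_j||^2, the squared distance from v to span{e_j}.)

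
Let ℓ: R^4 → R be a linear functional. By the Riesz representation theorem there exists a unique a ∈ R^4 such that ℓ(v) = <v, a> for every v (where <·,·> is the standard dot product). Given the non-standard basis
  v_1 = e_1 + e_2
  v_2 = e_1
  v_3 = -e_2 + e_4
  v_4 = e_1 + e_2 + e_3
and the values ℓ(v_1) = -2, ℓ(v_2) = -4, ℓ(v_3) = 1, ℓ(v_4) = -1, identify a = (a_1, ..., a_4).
a = (-4, 2, 1, 3)

Write a = (a_1, ..., a_4) in the standard basis. For each basis vector v_i, ℓ(v_i) = <v_i, a> is a linear equation in the a_j's. Collect the n equations into a matrix system V a = ℓ, where row i of V is v_i (expressed in the standard basis). Since V is invertible (lower-triangular with 1s on the diagonal, up to permutation), solve by back-substitution:
  V =
[[1, 1, 0, 0],
 [1, 0, 0, 0],
 [0, -1, 0, 1],
 [1, 1, 1, 0]]
  V a = (-2, -4, 1, -1)
Solving gives a = (-4, 2, 1, 3).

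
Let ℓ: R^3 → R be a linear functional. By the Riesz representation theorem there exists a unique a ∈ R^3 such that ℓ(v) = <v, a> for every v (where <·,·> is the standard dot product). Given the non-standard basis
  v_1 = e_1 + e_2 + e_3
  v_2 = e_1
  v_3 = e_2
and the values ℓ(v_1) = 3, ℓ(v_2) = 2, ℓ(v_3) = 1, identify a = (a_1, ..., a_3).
a = (2, 1, 0)

Write a = (a_1, ..., a_3) in the standard basis. For each basis vector v_i, ℓ(v_i) = <v_i, a> is a linear equation in the a_j's. Collect the n equations into a matrix system V a = ℓ, where row i of V is v_i (expressed in the standard basis). Since V is invertible (lower-triangular with 1s on the diagonal, up to permutation), solve by back-substitution:
  V =
[[1, 1, 1],
 [1, 0, 0],
 [0, 1, 0]]
  V a = (3, 2, 1)
Solving gives a = (2, 1, 0).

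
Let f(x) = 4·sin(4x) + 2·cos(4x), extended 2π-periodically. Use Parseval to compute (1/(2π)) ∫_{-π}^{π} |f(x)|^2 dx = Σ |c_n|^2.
Σ |c_n|^2 = 10

Expand |f|^2 and use orthogonality of {sin(nx), cos(mx)} on [-π, π]:
  ∫_{-π}^{π} sin(nx)^2 dx = π, ∫ cos(mx)^2 dx = π, and cross terms integrate to 0.
So ∫_{-π}^{π} f(x)^2 dx = 4^2 · π + 2^2 · π = (16 + 4)π.
Divide by 2π: (16 + 4)/2 = 10.
By Parseval, this equals Σ |c_n|^2.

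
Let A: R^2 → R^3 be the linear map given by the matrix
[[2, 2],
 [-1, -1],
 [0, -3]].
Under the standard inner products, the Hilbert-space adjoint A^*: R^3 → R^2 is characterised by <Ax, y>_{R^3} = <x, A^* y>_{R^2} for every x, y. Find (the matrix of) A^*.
A^* = A^T =
[[2, -1, 0],
 [2, -1, -3]]

For real matrices with standard dot products, the defining identity <Ax, y> = <x, A^* y> gives (Ax)^T y = x^T (A^*) y, i.e. x^T A^T y = x^T (A^*) y. Since this holds for all x, y, we must have A^* = A^T. Therefore
A^* =
[[2, -1, 0],
 [2, -1, -3]].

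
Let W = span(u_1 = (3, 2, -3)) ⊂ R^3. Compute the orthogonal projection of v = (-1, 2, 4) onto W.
proj_W(v) = (-3/2, -1, 3/2)

Set up U = [u_1 | ... | u_1] ∈ R^(3×1). The projector onto W = col(U) is P = U (U^T U)^(-1) U^T.
Compute U^T U =
  [22],
and U^T v = (-11).
Solve U^T U · c = U^T v for the coefficients: c = (-1/2). The projection is proj_W(v) = U c.
Check: (v - proj_W(v)) · u_1 = 0  (should be 0).
Result: proj_W(v) = (-3/2, -1, 3/2).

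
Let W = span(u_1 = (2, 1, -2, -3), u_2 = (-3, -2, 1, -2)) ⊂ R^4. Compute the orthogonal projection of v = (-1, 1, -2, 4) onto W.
proj_W(v) = (9/14, 9/14, 9/14, 45/14)

Set up U = [u_1 | ... | u_2] ∈ R^(4×2). The projector onto W = col(U) is P = U (U^T U)^(-1) U^T.
Compute U^T U =
  [18, -4]
  [-4, 18],
and U^T v = (-9, -9).
Solve U^T U · c = U^T v for the coefficients: c = (-9/14, -9/14). The projection is proj_W(v) = U c.
Check: (v - proj_W(v)) · u_1 = 0  (should be 0).
Check: (v - proj_W(v)) · u_2 = 0  (should be 0).
Result: proj_W(v) = (9/14, 9/14, 9/14, 45/14).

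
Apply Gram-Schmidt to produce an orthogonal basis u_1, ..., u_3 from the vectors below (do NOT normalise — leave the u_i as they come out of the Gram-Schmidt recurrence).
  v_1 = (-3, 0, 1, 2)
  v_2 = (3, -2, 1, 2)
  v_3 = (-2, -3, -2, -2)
Orthogonal basis:
  u_1 = (-3, 0, 1, 2)
  u_2 = (15/7, -2, 9/7, 18/7)
  u_3 = (-73/59, -219/59, -91/59, -64/59)

Apply the Gram-Schmidt recurrence
  u_1 = v_1
  u_i = v_i − Σ_{j<i} ((v_i · u_j) / (u_j · u_j)) · u_j.

Step by step this gives:
  u_1 = (-3, 0, 1, 2)
  u_2 = (15/7, -2, 9/7, 18/7)
  u_3 = (-73/59, -219/59, -91/59, -64/59)

Orthogonality check:
  u_2 · u_1 = 0 (should be 0)
  u_3 · u_1 = 0 (should be 0)
  u_3 · u_2 = 0 (should be 0)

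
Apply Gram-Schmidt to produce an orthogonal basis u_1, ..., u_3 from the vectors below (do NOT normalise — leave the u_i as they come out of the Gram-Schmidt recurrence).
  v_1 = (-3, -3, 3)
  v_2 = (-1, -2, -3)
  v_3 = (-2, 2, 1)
Orthogonal basis:
  u_1 = (-3, -3, 3)
  u_2 = (-1, -2, -3)
  u_3 = (-85/42, 34/21, -17/42)

Apply the Gram-Schmidt recurrence
  u_1 = v_1
  u_i = v_i − Σ_{j<i} ((v_i · u_j) / (u_j · u_j)) · u_j.

Step by step this gives:
  u_1 = (-3, -3, 3)
  u_2 = (-1, -2, -3)
  u_3 = (-85/42, 34/21, -17/42)

Orthogonality check:
  u_2 · u_1 = 0 (should be 0)
  u_3 · u_1 = 0 (should be 0)
  u_3 · u_2 = 0 (should be 0)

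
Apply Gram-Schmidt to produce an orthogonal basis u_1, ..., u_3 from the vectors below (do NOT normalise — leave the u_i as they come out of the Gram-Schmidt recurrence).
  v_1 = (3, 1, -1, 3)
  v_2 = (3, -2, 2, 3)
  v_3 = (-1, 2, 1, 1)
Orthogonal basis:
  u_1 = (3, 1, -1, 3)
  u_2 = (9/10, -27/10, 27/10, 9/10)
  u_3 = (-1, 3/2, 3/2, 1)

Apply the Gram-Schmidt recurrence
  u_1 = v_1
  u_i = v_i − Σ_{j<i} ((v_i · u_j) / (u_j · u_j)) · u_j.

Step by step this gives:
  u_1 = (3, 1, -1, 3)
  u_2 = (9/10, -27/10, 27/10, 9/10)
  u_3 = (-1, 3/2, 3/2, 1)

Orthogonality check:
  u_2 · u_1 = 0 (should be 0)
  u_3 · u_1 = 0 (should be 0)
  u_3 · u_2 = 0 (should be 0)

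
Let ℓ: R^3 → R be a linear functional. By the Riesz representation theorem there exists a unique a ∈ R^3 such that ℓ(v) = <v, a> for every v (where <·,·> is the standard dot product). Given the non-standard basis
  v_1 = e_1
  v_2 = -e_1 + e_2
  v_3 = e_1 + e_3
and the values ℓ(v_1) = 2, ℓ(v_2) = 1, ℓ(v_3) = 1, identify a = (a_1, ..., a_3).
a = (2, 3, -1)

Write a = (a_1, ..., a_3) in the standard basis. For each basis vector v_i, ℓ(v_i) = <v_i, a> is a linear equation in the a_j's. Collect the n equations into a matrix system V a = ℓ, where row i of V is v_i (expressed in the standard basis). Since V is invertible (lower-triangular with 1s on the diagonal, up to permutation), solve by back-substitution:
  V =
[[1, 0, 0],
 [-1, 1, 0],
 [1, 0, 1]]
  V a = (2, 1, 1)
Solving gives a = (2, 3, -1).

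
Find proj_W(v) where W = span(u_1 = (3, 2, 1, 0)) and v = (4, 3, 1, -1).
proj_W(v) = (57/14, 19/7, 19/14, 0)

Set up U = [u_1 | ... | u_1] ∈ R^(4×1). The projector onto W = col(U) is P = U (U^T U)^(-1) U^T.
Compute U^T U =
  [14],
and U^T v = (19).
Solve U^T U · c = U^T v for the coefficients: c = (19/14). The projection is proj_W(v) = U c.
Check: (v - proj_W(v)) · u_1 = 0  (should be 0).
Result: proj_W(v) = (57/14, 19/7, 19/14, 0).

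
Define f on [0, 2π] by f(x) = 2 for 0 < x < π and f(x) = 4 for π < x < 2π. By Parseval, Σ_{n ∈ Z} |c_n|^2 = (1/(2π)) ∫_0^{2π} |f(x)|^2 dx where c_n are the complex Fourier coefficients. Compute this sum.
Σ |c_n|^2 = 10

Parseval equates the L^2 energy of f (normalised by 1/(2π)) with the ℓ^2 sum of its Fourier coefficients: (1/(2π)) ∫_0^{2π} |f|^2 = Σ |c_n|^2.
Compute the left side: (1/(2π)) [∫_0^π 2^2 dx + ∫_π^{2π} 4^2 dx] = (1/(2π)) · (4π + 16π) = (4 + 16)/2 = 10.
So Σ_{n ∈ Z} |c_n|^2 = 10.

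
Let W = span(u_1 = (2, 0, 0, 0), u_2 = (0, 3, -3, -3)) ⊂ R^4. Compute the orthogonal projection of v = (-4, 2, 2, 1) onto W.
proj_W(v) = (-4, -1/3, 1/3, 1/3)

Set up U = [u_1 | ... | u_2] ∈ R^(4×2). The projector onto W = col(U) is P = U (U^T U)^(-1) U^T.
Compute U^T U =
  [4, 0]
  [0, 27],
and U^T v = (-8, -3).
Solve U^T U · c = U^T v for the coefficients: c = (-2, -1/9). The projection is proj_W(v) = U c.
Check: (v - proj_W(v)) · u_1 = 0  (should be 0).
Check: (v - proj_W(v)) · u_2 = 0  (should be 0).
Result: proj_W(v) = (-4, -1/3, 1/3, 1/3).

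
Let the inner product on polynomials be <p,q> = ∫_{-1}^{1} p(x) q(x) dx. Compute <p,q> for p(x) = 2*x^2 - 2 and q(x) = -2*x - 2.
<p,q> = 16/3

Expand the product: p(x)·q(x) = -4*x^3 - 4*x^2 + 4*x + 4.
∫_{-1}^{1} of each monomial x^k gives [2/(k+1) if k even, 0 if k odd]. Integrating term-by-term (or equivalently evaluating the antiderivative F(x) = -x^4 - 4*x^3/3 + 2*x^2 + 4*x at the endpoints):
  F(1) − F(−1) = 11/3 − (-5/3) = 16/3.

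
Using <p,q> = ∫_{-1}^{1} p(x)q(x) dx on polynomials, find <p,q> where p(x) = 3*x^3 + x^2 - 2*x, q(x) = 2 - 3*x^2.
<p,q> = 2/15

Expand the product: p(x)·q(x) = -9*x^5 - 3*x^4 + 12*x^3 + 2*x^2 - 4*x.
∫_{-1}^{1} of each monomial x^k gives [2/(k+1) if k even, 0 if k odd]. Integrating term-by-term (or equivalently evaluating the antiderivative F(x) = -3*x^6/2 - 3*x^5/5 + 3*x^4 + 2*x^3/3 - 2*x^2 at the endpoints):
  F(1) − F(−1) = -13/30 − (-17/30) = 2/15.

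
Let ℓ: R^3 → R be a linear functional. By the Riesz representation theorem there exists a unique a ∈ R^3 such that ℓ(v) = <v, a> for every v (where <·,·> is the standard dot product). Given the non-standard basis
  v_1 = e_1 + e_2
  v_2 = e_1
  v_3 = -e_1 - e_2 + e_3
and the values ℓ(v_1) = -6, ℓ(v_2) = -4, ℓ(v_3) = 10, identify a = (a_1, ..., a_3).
a = (-4, -2, 4)

Write a = (a_1, ..., a_3) in the standard basis. For each basis vector v_i, ℓ(v_i) = <v_i, a> is a linear equation in the a_j's. Collect the n equations into a matrix system V a = ℓ, where row i of V is v_i (expressed in the standard basis). Since V is invertible (lower-triangular with 1s on the diagonal, up to permutation), solve by back-substitution:
  V =
[[1, 1, 0],
 [1, 0, 0],
 [-1, -1, 1]]
  V a = (-6, -4, 10)
Solving gives a = (-4, -2, 4).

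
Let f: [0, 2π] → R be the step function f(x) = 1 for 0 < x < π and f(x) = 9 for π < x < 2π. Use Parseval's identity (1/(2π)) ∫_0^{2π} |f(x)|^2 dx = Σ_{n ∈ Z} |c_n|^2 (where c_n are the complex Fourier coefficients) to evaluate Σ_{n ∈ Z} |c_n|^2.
Σ |c_n|^2 = 41

Parseval equates the L^2 energy of f (normalised by 1/(2π)) with the ℓ^2 sum of its Fourier coefficients: (1/(2π)) ∫_0^{2π} |f|^2 = Σ |c_n|^2.
Compute the left side: (1/(2π)) [∫_0^π 1^2 dx + ∫_π^{2π} 9^2 dx] = (1/(2π)) · (1π + 81π) = (1 + 81)/2 = 41.
So Σ_{n ∈ Z} |c_n|^2 = 41.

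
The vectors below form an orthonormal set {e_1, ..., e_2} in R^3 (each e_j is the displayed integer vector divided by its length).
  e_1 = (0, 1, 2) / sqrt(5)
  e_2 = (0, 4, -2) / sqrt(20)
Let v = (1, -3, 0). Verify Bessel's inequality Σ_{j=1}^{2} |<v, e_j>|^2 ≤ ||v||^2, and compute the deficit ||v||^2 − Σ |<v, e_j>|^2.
Σ |<v, e_j>|^2 = 9; ||v||^2 = 10; deficit = 1

Write each e_j = u_j / sqrt(<u_j, u_j>) where u_j is the displayed integer vector. Then <v, e_j> = <v, u_j> / sqrt(<u_j, u_j>), so |<v, e_j>|^2 = <v, u_j>^2 / <u_j, u_j>.
Coefficients: <v, e_1> = -3/sqrt(5), <v, e_2> = -12/sqrt(20).
Square and sum: Σ |<v, e_j>|^2 = 9.
Compute ||v||^2 = v·v = 10.
Deficit = 10 − 9 = 1 ≥ 0, confirming Bessel's inequality. (The deficit equals ||v − Σ <v,e_j> e_j||^2, the squared distance from v to span{e_j}.)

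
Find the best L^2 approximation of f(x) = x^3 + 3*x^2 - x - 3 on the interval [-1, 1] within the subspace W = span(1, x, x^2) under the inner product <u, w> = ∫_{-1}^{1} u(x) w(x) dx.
g(x) = 3*x^2 - 2*x/5 - 3

The best approximation g ∈ W is the orthogonal projection of f onto W. Writing g = a_0 + a_1 x + a_2 x^2, the coefficients solve the normal equations G · a = b where
  G_{ij} = <φ_i, φ_j> and b_i = <f, φ_i>, with φ_0 = 1, φ_1 = x, φ_2 = x^2.
G =
  [2, 0, 2/3]
  [0, 2/3, 0]
  [2/3, 0, 2/5],
b = (-4, -4/15, -4/5).
Solving gives a_0 = -3, a_1 = -2/5, a_2 = 3, so
  g(x) = 3*x^2 - 2*x/5 - 3.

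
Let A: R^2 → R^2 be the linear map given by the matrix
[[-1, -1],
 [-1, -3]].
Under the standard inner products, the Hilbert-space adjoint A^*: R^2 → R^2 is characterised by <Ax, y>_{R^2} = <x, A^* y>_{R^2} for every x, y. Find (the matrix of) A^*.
A^* = A^T =
[[-1, -1],
 [-1, -3]]

For real matrices with standard dot products, the defining identity <Ax, y> = <x, A^* y> gives (Ax)^T y = x^T (A^*) y, i.e. x^T A^T y = x^T (A^*) y. Since this holds for all x, y, we must have A^* = A^T. Therefore
A^* =
[[-1, -1],
 [-1, -3]].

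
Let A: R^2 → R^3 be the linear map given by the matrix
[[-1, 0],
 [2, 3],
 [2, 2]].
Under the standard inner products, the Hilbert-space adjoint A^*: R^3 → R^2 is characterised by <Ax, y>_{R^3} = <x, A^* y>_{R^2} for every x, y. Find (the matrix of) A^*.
A^* = A^T =
[[-1, 2, 2],
 [0, 3, 2]]

For real matrices with standard dot products, the defining identity <Ax, y> = <x, A^* y> gives (Ax)^T y = x^T (A^*) y, i.e. x^T A^T y = x^T (A^*) y. Since this holds for all x, y, we must have A^* = A^T. Therefore
A^* =
[[-1, 2, 2],
 [0, 3, 2]].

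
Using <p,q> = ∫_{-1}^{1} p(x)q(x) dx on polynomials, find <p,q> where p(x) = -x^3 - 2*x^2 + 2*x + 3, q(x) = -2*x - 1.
<p,q> = -98/15

Expand the product: p(x)·q(x) = 2*x^4 + 5*x^3 - 2*x^2 - 8*x - 3.
∫_{-1}^{1} of each monomial x^k gives [2/(k+1) if k even, 0 if k odd]. Integrating term-by-term (or equivalently evaluating the antiderivative F(x) = 2*x^5/5 + 5*x^4/4 - 2*x^3/3 - 4*x^2 - 3*x at the endpoints):
  F(1) − F(−1) = -361/60 − (31/60) = -98/15.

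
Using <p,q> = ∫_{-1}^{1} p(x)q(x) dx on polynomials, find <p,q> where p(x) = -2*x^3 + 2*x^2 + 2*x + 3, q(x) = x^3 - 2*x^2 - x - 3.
<p,q> = -586/21

Expand the product: p(x)·q(x) = -2*x^6 + 6*x^5 + 3*x^3 - 14*x^2 - 9*x - 9.
∫_{-1}^{1} of each monomial x^k gives [2/(k+1) if k even, 0 if k odd]. Integrating term-by-term (or equivalently evaluating the antiderivative F(x) = -2*x^7/7 + x^6 + 3*x^4/4 - 14*x^3/3 - 9*x^2/2 - 9*x at the endpoints):
  F(1) − F(−1) = -21*2**(485/669)*3**(101/223)*5**(121/669)*7**(269/669)/10 − (941/84) = -586/21.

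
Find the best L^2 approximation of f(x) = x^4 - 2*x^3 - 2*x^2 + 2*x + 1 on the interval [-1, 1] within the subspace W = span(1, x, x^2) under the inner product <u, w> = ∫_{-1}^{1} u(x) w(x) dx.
g(x) = -8*x^2/7 + 4*x/5 + 32/35

The best approximation g ∈ W is the orthogonal projection of f onto W. Writing g = a_0 + a_1 x + a_2 x^2, the coefficients solve the normal equations G · a = b where
  G_{ij} = <φ_i, φ_j> and b_i = <f, φ_i>, with φ_0 = 1, φ_1 = x, φ_2 = x^2.
G =
  [2, 0, 2/3]
  [0, 2/3, 0]
  [2/3, 0, 2/5],
b = (16/15, 8/15, 16/105).
Solving gives a_0 = 32/35, a_1 = 4/5, a_2 = -8/7, so
  g(x) = -8*x^2/7 + 4*x/5 + 32/35.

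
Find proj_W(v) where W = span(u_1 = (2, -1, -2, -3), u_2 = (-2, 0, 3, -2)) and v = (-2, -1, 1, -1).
proj_W(v) = (-152/145, -1/145, 229/145, -157/145)

Set up U = [u_1 | ... | u_2] ∈ R^(4×2). The projector onto W = col(U) is P = U (U^T U)^(-1) U^T.
Compute U^T U =
  [18, -4]
  [-4, 17],
and U^T v = (-2, 9).
Solve U^T U · c = U^T v for the coefficients: c = (1/145, 77/145). The projection is proj_W(v) = U c.
Check: (v - proj_W(v)) · u_1 = 0  (should be 0).
Check: (v - proj_W(v)) · u_2 = 0  (should be 0).
Result: proj_W(v) = (-152/145, -1/145, 229/145, -157/145).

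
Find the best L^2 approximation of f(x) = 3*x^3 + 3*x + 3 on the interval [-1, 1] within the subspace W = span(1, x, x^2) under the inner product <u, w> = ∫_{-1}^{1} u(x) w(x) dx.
g(x) = 24*x/5 + 3

The best approximation g ∈ W is the orthogonal projection of f onto W. Writing g = a_0 + a_1 x + a_2 x^2, the coefficients solve the normal equations G · a = b where
  G_{ij} = <φ_i, φ_j> and b_i = <f, φ_i>, with φ_0 = 1, φ_1 = x, φ_2 = x^2.
G =
  [2, 0, 2/3]
  [0, 2/3, 0]
  [2/3, 0, 2/5],
b = (6, 16/5, 2).
Solving gives a_0 = 3, a_1 = 24/5, a_2 = 0, so
  g(x) = 24*x/5 + 3.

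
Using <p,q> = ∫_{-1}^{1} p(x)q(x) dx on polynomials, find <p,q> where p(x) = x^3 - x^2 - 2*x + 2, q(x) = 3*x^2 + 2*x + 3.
<p,q> = 164/15

Expand the product: p(x)·q(x) = 3*x^5 - x^4 - 5*x^3 - x^2 - 2*x + 6.
∫_{-1}^{1} of each monomial x^k gives [2/(k+1) if k even, 0 if k odd]. Integrating term-by-term (or equivalently evaluating the antiderivative F(x) = x^6/2 - x^5/5 - 5*x^4/4 - x^3/3 - x^2 + 6*x at the endpoints):
  F(1) − F(−1) = 223/60 − (-433/60) = 164/15.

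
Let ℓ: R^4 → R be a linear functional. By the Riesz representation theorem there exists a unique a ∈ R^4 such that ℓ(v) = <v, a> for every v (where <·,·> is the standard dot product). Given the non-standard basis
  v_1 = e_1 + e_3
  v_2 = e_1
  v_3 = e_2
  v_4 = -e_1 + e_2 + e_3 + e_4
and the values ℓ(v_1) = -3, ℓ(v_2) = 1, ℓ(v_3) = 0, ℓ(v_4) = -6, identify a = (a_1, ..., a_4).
a = (1, 0, -4, -1)

Write a = (a_1, ..., a_4) in the standard basis. For each basis vector v_i, ℓ(v_i) = <v_i, a> is a linear equation in the a_j's. Collect the n equations into a matrix system V a = ℓ, where row i of V is v_i (expressed in the standard basis). Since V is invertible (lower-triangular with 1s on the diagonal, up to permutation), solve by back-substitution:
  V =
[[1, 0, 1, 0],
 [1, 0, 0, 0],
 [0, 1, 0, 0],
 [-1, 1, 1, 1]]
  V a = (-3, 1, 0, -6)
Solving gives a = (1, 0, -4, -1).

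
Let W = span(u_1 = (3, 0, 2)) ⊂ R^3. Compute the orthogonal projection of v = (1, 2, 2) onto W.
proj_W(v) = (21/13, 0, 14/13)

Set up U = [u_1 | ... | u_1] ∈ R^(3×1). The projector onto W = col(U) is P = U (U^T U)^(-1) U^T.
Compute U^T U =
  [13],
and U^T v = (7).
Solve U^T U · c = U^T v for the coefficients: c = (7/13). The projection is proj_W(v) = U c.
Check: (v - proj_W(v)) · u_1 = 0  (should be 0).
Result: proj_W(v) = (21/13, 0, 14/13).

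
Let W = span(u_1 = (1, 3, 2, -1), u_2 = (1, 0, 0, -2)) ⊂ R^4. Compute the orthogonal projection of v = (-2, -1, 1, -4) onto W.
proj_W(v) = (37/33, -13/22, -13/33, -161/66)

Set up U = [u_1 | ... | u_2] ∈ R^(4×2). The projector onto W = col(U) is P = U (U^T U)^(-1) U^T.
Compute U^T U =
  [15, 3]
  [3, 5],
and U^T v = (1, 6).
Solve U^T U · c = U^T v for the coefficients: c = (-13/66, 29/22). The projection is proj_W(v) = U c.
Check: (v - proj_W(v)) · u_1 = 0  (should be 0).
Check: (v - proj_W(v)) · u_2 = 0  (should be 0).
Result: proj_W(v) = (37/33, -13/22, -13/33, -161/66).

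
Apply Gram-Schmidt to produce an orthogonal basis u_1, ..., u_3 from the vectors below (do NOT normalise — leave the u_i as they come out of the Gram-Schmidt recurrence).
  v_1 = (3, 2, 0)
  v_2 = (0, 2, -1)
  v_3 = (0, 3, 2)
Orthogonal basis:
  u_1 = (3, 2, 0)
  u_2 = (-12/13, 18/13, -1)
  u_3 = (-6/7, 9/7, 18/7)

Apply the Gram-Schmidt recurrence
  u_1 = v_1
  u_i = v_i − Σ_{j<i} ((v_i · u_j) / (u_j · u_j)) · u_j.

Step by step this gives:
  u_1 = (3, 2, 0)
  u_2 = (-12/13, 18/13, -1)
  u_3 = (-6/7, 9/7, 18/7)

Orthogonality check:
  u_2 · u_1 = 0 (should be 0)
  u_3 · u_1 = 0 (should be 0)
  u_3 · u_2 = 0 (should be 0)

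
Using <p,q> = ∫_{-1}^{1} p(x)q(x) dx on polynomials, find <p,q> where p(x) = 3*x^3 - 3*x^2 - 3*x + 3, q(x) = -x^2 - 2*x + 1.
<p,q> = 24/5

Expand the product: p(x)·q(x) = -3*x^5 - 3*x^4 + 12*x^3 - 9*x + 3.
∫_{-1}^{1} of each monomial x^k gives [2/(k+1) if k even, 0 if k odd]. Integrating term-by-term (or equivalently evaluating the antiderivative F(x) = -x^6/2 - 3*x^5/5 + 3*x^4 - 9*x^2/2 + 3*x at the endpoints):
  F(1) − F(−1) = 2/5 − (-22/5) = 24/5.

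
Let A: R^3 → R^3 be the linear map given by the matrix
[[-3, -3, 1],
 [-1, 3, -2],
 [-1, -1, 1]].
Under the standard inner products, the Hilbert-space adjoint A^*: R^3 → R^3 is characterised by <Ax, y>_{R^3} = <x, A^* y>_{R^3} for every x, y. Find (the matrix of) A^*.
A^* = A^T =
[[-3, -1, -1],
 [-3, 3, -1],
 [1, -2, 1]]

For real matrices with standard dot products, the defining identity <Ax, y> = <x, A^* y> gives (Ax)^T y = x^T (A^*) y, i.e. x^T A^T y = x^T (A^*) y. Since this holds for all x, y, we must have A^* = A^T. Therefore
A^* =
[[-3, -1, -1],
 [-3, 3, -1],
 [1, -2, 1]].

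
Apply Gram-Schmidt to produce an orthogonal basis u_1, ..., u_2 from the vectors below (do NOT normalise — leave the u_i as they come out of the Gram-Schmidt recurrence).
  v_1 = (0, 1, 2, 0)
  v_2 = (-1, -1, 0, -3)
Orthogonal basis:
  u_1 = (0, 1, 2, 0)
  u_2 = (-1, -4/5, 2/5, -3)

Apply the Gram-Schmidt recurrence
  u_1 = v_1
  u_i = v_i − Σ_{j<i} ((v_i · u_j) / (u_j · u_j)) · u_j.

Step by step this gives:
  u_1 = (0, 1, 2, 0)
  u_2 = (-1, -4/5, 2/5, -3)

Orthogonality check:
  u_2 · u_1 = 0 (should be 0)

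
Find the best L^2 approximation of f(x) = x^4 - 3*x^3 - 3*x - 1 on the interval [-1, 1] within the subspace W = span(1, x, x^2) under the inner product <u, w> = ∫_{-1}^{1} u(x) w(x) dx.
g(x) = 6*x^2/7 - 24*x/5 - 38/35

The best approximation g ∈ W is the orthogonal projection of f onto W. Writing g = a_0 + a_1 x + a_2 x^2, the coefficients solve the normal equations G · a = b where
  G_{ij} = <φ_i, φ_j> and b_i = <f, φ_i>, with φ_0 = 1, φ_1 = x, φ_2 = x^2.
G =
  [2, 0, 2/3]
  [0, 2/3, 0]
  [2/3, 0, 2/5],
b = (-8/5, -16/5, -8/21).
Solving gives a_0 = -38/35, a_1 = -24/5, a_2 = 6/7, so
  g(x) = 6*x^2/7 - 24*x/5 - 38/35.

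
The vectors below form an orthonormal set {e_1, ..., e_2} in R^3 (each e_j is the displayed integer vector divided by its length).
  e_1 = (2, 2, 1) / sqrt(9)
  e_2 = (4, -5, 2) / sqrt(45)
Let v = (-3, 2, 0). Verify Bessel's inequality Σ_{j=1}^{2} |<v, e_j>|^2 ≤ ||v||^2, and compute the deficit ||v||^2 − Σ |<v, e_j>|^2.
Σ |<v, e_j>|^2 = 56/5; ||v||^2 = 13; deficit = 9/5

Write each e_j = u_j / sqrt(<u_j, u_j>) where u_j is the displayed integer vector. Then <v, e_j> = <v, u_j> / sqrt(<u_j, u_j>), so |<v, e_j>|^2 = <v, u_j>^2 / <u_j, u_j>.
Coefficients: <v, e_1> = -2/sqrt(9), <v, e_2> = -22/sqrt(45).
Square and sum: Σ |<v, e_j>|^2 = 56/5.
Compute ||v||^2 = v·v = 13.
Deficit = 13 − 56/5 = 9/5 ≥ 0, confirming Bessel's inequality. (The deficit equals ||v − Σ <v,e_j> e_j||^2, the squared distance from v to span{e_j}.)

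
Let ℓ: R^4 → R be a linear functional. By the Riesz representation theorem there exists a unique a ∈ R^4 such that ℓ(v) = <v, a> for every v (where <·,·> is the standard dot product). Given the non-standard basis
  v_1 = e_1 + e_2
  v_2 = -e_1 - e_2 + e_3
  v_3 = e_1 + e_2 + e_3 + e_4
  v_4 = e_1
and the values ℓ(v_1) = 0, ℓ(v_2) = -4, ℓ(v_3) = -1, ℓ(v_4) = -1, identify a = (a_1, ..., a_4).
a = (-1, 1, -4, 3)

Write a = (a_1, ..., a_4) in the standard basis. For each basis vector v_i, ℓ(v_i) = <v_i, a> is a linear equation in the a_j's. Collect the n equations into a matrix system V a = ℓ, where row i of V is v_i (expressed in the standard basis). Since V is invertible (lower-triangular with 1s on the diagonal, up to permutation), solve by back-substitution:
  V =
[[1, 1, 0, 0],
 [-1, -1, 1, 0],
 [1, 1, 1, 1],
 [1, 0, 0, 0]]
  V a = (0, -4, -1, -1)
Solving gives a = (-1, 1, -4, 3).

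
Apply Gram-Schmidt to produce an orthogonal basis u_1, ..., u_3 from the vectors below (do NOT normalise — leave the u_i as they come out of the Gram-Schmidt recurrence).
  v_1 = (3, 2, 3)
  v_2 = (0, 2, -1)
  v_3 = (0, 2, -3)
Orthogonal basis:
  u_1 = (3, 2, 3)
  u_2 = (-3/22, 21/11, -25/22)
  u_3 = (96/109, -36/109, -72/109)

Apply the Gram-Schmidt recurrence
  u_1 = v_1
  u_i = v_i − Σ_{j<i} ((v_i · u_j) / (u_j · u_j)) · u_j.

Step by step this gives:
  u_1 = (3, 2, 3)
  u_2 = (-3/22, 21/11, -25/22)
  u_3 = (96/109, -36/109, -72/109)

Orthogonality check:
  u_2 · u_1 = 0 (should be 0)
  u_3 · u_1 = 0 (should be 0)
  u_3 · u_2 = 0 (should be 0)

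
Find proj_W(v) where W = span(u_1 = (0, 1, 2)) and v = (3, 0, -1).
proj_W(v) = (0, -2/5, -4/5)

Set up U = [u_1 | ... | u_1] ∈ R^(3×1). The projector onto W = col(U) is P = U (U^T U)^(-1) U^T.
Compute U^T U =
  [5],
and U^T v = (-2).
Solve U^T U · c = U^T v for the coefficients: c = (-2/5). The projection is proj_W(v) = U c.
Check: (v - proj_W(v)) · u_1 = 0  (should be 0).
Result: proj_W(v) = (0, -2/5, -4/5).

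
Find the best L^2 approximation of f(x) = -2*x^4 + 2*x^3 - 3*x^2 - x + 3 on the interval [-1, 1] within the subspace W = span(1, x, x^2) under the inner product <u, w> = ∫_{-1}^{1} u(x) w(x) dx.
g(x) = -33*x^2/7 + x/5 + 111/35

The best approximation g ∈ W is the orthogonal projection of f onto W. Writing g = a_0 + a_1 x + a_2 x^2, the coefficients solve the normal equations G · a = b where
  G_{ij} = <φ_i, φ_j> and b_i = <f, φ_i>, with φ_0 = 1, φ_1 = x, φ_2 = x^2.
G =
  [2, 0, 2/3]
  [0, 2/3, 0]
  [2/3, 0, 2/5],
b = (16/5, 2/15, 8/35).
Solving gives a_0 = 111/35, a_1 = 1/5, a_2 = -33/7, so
  g(x) = -33*x^2/7 + x/5 + 111/35.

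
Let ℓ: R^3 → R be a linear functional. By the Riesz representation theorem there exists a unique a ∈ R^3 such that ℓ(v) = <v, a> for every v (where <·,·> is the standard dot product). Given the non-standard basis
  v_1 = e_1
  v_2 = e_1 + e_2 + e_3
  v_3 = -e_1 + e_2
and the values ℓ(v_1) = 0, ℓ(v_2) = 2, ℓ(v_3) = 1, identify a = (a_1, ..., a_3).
a = (0, 1, 1)

Write a = (a_1, ..., a_3) in the standard basis. For each basis vector v_i, ℓ(v_i) = <v_i, a> is a linear equation in the a_j's. Collect the n equations into a matrix system V a = ℓ, where row i of V is v_i (expressed in the standard basis). Since V is invertible (lower-triangular with 1s on the diagonal, up to permutation), solve by back-substitution:
  V =
[[1, 0, 0],
 [1, 1, 1],
 [-1, 1, 0]]
  V a = (0, 2, 1)
Solving gives a = (0, 1, 1).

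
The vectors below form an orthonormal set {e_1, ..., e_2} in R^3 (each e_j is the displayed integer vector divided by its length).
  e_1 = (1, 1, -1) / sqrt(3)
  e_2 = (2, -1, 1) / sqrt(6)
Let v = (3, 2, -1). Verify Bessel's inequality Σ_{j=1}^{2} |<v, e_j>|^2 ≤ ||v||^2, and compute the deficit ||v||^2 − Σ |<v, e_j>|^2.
Σ |<v, e_j>|^2 = 27/2; ||v||^2 = 14; deficit = 1/2

Write each e_j = u_j / sqrt(<u_j, u_j>) where u_j is the displayed integer vector. Then <v, e_j> = <v, u_j> / sqrt(<u_j, u_j>), so |<v, e_j>|^2 = <v, u_j>^2 / <u_j, u_j>.
Coefficients: <v, e_1> = 6/sqrt(3), <v, e_2> = 3/sqrt(6).
Square and sum: Σ |<v, e_j>|^2 = 27/2.
Compute ||v||^2 = v·v = 14.
Deficit = 14 − 27/2 = 1/2 ≥ 0, confirming Bessel's inequality. (The deficit equals ||v − Σ <v,e_j> e_j||^2, the squared distance from v to span{e_j}.)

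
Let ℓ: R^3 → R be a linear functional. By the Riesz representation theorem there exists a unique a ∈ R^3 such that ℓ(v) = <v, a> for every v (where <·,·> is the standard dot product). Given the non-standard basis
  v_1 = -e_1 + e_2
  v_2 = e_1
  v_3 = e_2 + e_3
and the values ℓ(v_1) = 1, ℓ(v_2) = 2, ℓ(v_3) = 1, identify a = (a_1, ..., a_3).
a = (2, 3, -2)

Write a = (a_1, ..., a_3) in the standard basis. For each basis vector v_i, ℓ(v_i) = <v_i, a> is a linear equation in the a_j's. Collect the n equations into a matrix system V a = ℓ, where row i of V is v_i (expressed in the standard basis). Since V is invertible (lower-triangular with 1s on the diagonal, up to permutation), solve by back-substitution:
  V =
[[-1, 1, 0],
 [1, 0, 0],
 [0, 1, 1]]
  V a = (1, 2, 1)
Solving gives a = (2, 3, -2).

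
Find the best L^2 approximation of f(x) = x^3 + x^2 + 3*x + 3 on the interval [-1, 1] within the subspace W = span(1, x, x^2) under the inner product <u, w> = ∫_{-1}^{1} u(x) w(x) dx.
g(x) = x^2 + 18*x/5 + 3

The best approximation g ∈ W is the orthogonal projection of f onto W. Writing g = a_0 + a_1 x + a_2 x^2, the coefficients solve the normal equations G · a = b where
  G_{ij} = <φ_i, φ_j> and b_i = <f, φ_i>, with φ_0 = 1, φ_1 = x, φ_2 = x^2.
G =
  [2, 0, 2/3]
  [0, 2/3, 0]
  [2/3, 0, 2/5],
b = (20/3, 12/5, 12/5).
Solving gives a_0 = 3, a_1 = 18/5, a_2 = 1, so
  g(x) = x^2 + 18*x/5 + 3.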